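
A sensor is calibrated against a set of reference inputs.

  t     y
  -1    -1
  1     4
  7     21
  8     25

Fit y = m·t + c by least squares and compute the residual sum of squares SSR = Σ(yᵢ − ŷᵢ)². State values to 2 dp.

The normal equations are: 115·m + 15·c = 352;  15·m + 4·c = 49.
Eliminating c: 4·(row 1) − 15·(row 2) gives 235·m = 4·352 − 15·49 = 673, so m = 673/235.
Then c = (49 − 15·(673/235))/4 = 71/47.
Residuals: 83/235, -88/235, -131/235, 136/235; SSR = 214/235.

SSR = 0.91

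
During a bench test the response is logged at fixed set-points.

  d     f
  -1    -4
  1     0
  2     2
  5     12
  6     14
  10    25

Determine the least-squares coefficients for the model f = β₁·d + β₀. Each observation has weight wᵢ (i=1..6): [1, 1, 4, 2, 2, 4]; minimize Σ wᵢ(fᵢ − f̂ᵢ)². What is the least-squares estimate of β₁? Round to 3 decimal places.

Normal-equation sums: Σwᵢ·d·d = 540, Σwᵢ·d = 70, Σwᵢ·1 = 14.
And Σwᵢ·d·f = 1308, Σwᵢ·f = 156.
Normal equations: [[540, 70]; [70, 14]]·[β₁, β₀]ᵀ = [1308, 156]ᵀ.
Δ = 540·14 − 70² = 2660.
β₁ = (1308·14 − 70·156)/2660 = 264/95; β₀ = (540·156 − 70·1308)/2660 = -366/133.

β₁ = 2.779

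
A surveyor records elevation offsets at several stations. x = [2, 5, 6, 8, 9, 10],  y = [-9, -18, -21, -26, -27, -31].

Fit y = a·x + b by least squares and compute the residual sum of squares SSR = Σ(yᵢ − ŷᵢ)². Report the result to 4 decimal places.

SSR = 2.8077

Setting ∂/∂a … = 0 gives: 310·a + 40·b = -995;  40·a + 6·b = -132.
Eliminating b: 6·(row 1) − 40·(row 2) gives 260·a = 6·(-995) − 40·(-132) = -690, so a = -69/26.
Then b = ((-132) − 40·(-69/26))/6 = -56/13.
Residuals: 8/13, -11/26, -10/13, -6/13, 31/26, -2/13; SSR = 73/26.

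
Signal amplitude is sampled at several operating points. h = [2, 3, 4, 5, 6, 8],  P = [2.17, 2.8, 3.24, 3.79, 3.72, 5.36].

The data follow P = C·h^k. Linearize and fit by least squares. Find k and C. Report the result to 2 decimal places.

k = 0.60, C = 1.42

Taking logs, ln P = k·ln h + ln C, so regress ln P on ln h.
Σln h = 8.6587, Σ(ln h)² = 13.7340, Σln P = 7.3050, Σln h·ln P = 11.2874.
Equations: 13.7340·k + 8.6587·ln C = 11.2874;  8.6587·k + 6·ln C = 7.3050.
Solving (det = 7.4309): k = 0.60192, ln C = 0.34886, so C = exp(0.34886) = 1.41745.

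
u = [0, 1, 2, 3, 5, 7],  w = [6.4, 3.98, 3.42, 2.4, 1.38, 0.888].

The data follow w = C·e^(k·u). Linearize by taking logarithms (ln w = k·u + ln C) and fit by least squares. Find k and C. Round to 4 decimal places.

Let Y = ln w. Fitting Y = k·u + ln C by least squares:
Σu = 18.0000, Σ(u)² = 88.0000, Σln w = 5.5460, Σu·ln w = 7.2459.
Equations: 88.0000·k + 18.0000·ln C = 7.2459;  18.0000·k + 6·ln C = 5.5460.
Δ = 88.0000·6 − (18.0000)² = 204.0000; k = (7.2459·6 − 18.0000·5.5460)/204.0000 = -0.27624, ln C = (88.0000·5.5460 − 18.0000·7.2459)/204.0000 = 1.75304, so C = exp(1.75304) = 5.77214.

k = -0.2762, C = 5.7721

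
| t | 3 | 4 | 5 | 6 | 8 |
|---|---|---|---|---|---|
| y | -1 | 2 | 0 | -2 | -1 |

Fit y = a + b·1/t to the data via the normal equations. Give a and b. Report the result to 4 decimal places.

Forming AᵀA = [[5, 43/40]; [43/40, 3701/14400]] and Aᵀy = [-2, -7/24]ᵀ gives AᵀA·[a, b]ᵀ = Aᵀy.
Eliminating b: (3701/14400)·(row 1) − (43/40)·(row 2) gives (233/1800)·a = (3701/14400)·(-2) − (43/40)·(-7/24) = -2887/14400, so a = -2887/1864.
Then b = ((-7/24) − (43/40)·(-2887/1864))/(3701/14400) = 1245/233.

a = -1.5488, b = 5.3433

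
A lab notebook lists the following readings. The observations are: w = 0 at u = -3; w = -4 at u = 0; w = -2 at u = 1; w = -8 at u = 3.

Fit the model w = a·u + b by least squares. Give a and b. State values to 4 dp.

Entries of MᵀM: Σu·u = 19, Σu = 1, Σ1 = 4.
For Mᵀw: Σu·w = -26, Σw = -14.
So MᵀM·[a, b]ᵀ = Mᵀw: [[19, 1]; [1, 4]]·[a, b]ᵀ = [-26, -14]ᵀ.
Δ = 19·4 − 1² = 75.
a = ((-26)·4 − 1·(-14))/75 = -6/5; b = (19·(-14) − 1·(-26))/75 = -16/5.

a = -1.2000, b = -3.2000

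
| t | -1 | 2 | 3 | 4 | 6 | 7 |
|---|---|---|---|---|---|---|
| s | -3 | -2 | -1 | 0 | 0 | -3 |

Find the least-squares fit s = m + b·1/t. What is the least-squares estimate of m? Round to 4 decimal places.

With design matrix M, MᵀM = [[6, 11/28]; [11/28, 10385/7056]] and Mᵀs = [-9, 26/21]ᵀ.
Eliminating b: (10385/7056)·(row 1) − (11/28)·(row 2) gives (20407/2352)·m = (10385/7056)·(-9) − (11/28)·(26/21) = -32299/2352, so m = -32299/20407.
Then b = ((26/21) − (11/28)·(-32299/20407))/(10385/7056) = 25788/20407.

m = -1.5827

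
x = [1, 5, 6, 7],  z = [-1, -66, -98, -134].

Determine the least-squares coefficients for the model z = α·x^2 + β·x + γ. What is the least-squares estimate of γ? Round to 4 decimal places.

γ = 0.7239

Forming AᵀA = [[4323, 685, 111]; [685, 111, 19]; [111, 19, 4]] and Aᵀz = [-11745, -1857, -299]ᵀ gives AᵀA·[α, β, γ]ᵀ = Aᵀz.
Solving the 3×3 system (Gaussian elimination) gives α = -5287/1804, β = 2223/1804, γ = 653/902.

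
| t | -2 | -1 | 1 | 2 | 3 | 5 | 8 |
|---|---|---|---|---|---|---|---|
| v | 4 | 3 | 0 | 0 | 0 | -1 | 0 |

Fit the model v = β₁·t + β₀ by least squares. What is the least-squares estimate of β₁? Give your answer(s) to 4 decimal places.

β₁ = -0.4160

AᵀA·[β₁, β₀]ᵀ = Aᵀv reads: 108·β₁ + 16·β₀ = -16;  16·β₁ + 7·β₀ = 6.
(Σt·t = 108, Σt = 16, Σ1 = 7, Σt·v = -16, Σv = 6.)
det = 108·7 − 16² = 500.
β₁ = ((-16)·7 − 16·6)/500 = -52/125; β₀ = (108·6 − 16·(-16))/500 = 226/125.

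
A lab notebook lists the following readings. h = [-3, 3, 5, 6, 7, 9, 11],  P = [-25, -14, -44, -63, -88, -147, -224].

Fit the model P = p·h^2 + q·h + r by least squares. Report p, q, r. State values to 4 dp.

The normal system AᵀA·[p, q, r]ᵀ = AᵀP is [[25686, 2744, 330]; [2744, 330, 38]; [330, 38, 7]]·[p, q, r]ᵀ = [-47042, -4968, -605]ᵀ.
Row-reducing yields p = -1202952/604961, q = 1029115/604961, r = -1161945/604961.

p = -1.9885, q = 1.7011, r = -1.9207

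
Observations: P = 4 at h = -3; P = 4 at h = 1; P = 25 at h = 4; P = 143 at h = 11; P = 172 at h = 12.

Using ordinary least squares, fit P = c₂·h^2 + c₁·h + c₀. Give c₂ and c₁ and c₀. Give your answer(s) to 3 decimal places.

c₂ = 1.018, c₁ = 1.910, c₀ = 0.789

Forming AᵀA = [[35715, 3097, 291]; [3097, 291, 25]; [291, 25, 5]] and AᵀP = [42511, 3729, 348]ᵀ gives AᵀA·[c₂, c₁, c₀]ᵀ = AᵀP.
Solving the 3×3 system (Gaussian elimination) gives c₂ = 133997/131599, c₁ = 502739/263198, c₀ = 207635/263198.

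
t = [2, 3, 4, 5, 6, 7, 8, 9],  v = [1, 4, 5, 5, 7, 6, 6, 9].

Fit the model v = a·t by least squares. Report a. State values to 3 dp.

Compute the Gram sums: Σt·t = 284.
Right-hand side: Σt·v = 272.
So AᵀA·[a]ᵀ = Aᵀv: [[284]]·[a]ᵀ = [272]ᵀ.
a = 272/284 = 0.957746.

a = 0.958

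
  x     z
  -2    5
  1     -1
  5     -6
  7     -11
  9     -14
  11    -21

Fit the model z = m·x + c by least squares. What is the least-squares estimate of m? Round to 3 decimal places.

m = -1.879

The normal system MᵀM·[m, c]ᵀ = Mᵀz is [[281, 31]; [31, 6]]·[m, c]ᵀ = [-475, -48]ᵀ.
Eliminating c: 6·(row 1) − 31·(row 2) gives 725·m = 6·(-475) − 31·(-48) = -1362, so m = -1362/725.
Then c = ((-48) − 31·(-1362/725))/6 = 1237/725.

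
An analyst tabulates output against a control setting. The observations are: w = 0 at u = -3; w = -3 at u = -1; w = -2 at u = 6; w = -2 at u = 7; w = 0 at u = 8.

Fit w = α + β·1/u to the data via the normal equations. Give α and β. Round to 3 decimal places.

α = -1.201, β = 1.108

AᵀA·[α, β]ᵀ = Aᵀw reads: 5·α + (-151/168)·β = -7;  (-151/168)·α + (33161/28224)·β = 50/21.
det = 5·(33161/28224) − (-151/168)² = 11917/2352.
α = ((-7)·(33161/28224) − (-151/168)·(50/21))/(11917/2352) = -171727/143004; β = (5·(50/21) − (-151/168)·(-7))/(11917/2352) = 13202/11917.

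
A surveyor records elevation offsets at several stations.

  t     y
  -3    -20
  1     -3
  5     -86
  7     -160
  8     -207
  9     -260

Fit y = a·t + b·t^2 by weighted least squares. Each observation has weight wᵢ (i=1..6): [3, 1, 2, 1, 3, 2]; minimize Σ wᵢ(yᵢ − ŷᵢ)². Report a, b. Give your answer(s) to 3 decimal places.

a = -2.224, b = -2.960

Normal-equation sums: Σwᵢ·t·t = 481, Σwᵢ·t·t^2 = 3507, Σwᵢ·t^2·t^2 = 29305.
And Σwᵢ·t·y = -11451, Σwᵢ·t^2·y = -94547.
MᵀWM·[a, b]ᵀ = MᵀWy becomes [[481, 3507]; [3507, 29305]]·[a, b]ᵀ = [-11451, -94547]ᵀ.
Eliminating b: 29305·(row 1) − 3507·(row 2) gives 1796656·a = 29305·(-11451) − 3507·(-94547) = -3995226, so a = -1997613/898328.
Then b = ((-94547) − 3507·(-1997613/898328))/29305 = -2659225/898328.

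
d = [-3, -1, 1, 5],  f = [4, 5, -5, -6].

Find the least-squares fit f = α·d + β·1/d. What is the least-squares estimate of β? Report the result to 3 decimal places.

Setting ∂/∂α … = 0 gives: 36·α + 4·β = -52;  4·α + (484/225)·β = -188/15.
Determinant 36·(484/225) − 4² = 1536/25.
α = ((-52)·(484/225) − 4·(-188/15))/(1536/25) = -217/216; β = (36·(-188/15) − 4·(-52))/(1536/25) = -95/24.

β = -3.958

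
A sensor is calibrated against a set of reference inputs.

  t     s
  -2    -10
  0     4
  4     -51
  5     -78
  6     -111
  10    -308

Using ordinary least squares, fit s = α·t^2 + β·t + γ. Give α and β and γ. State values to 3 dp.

With design matrix X, XᵀX = [[12193, 1397, 181]; [1397, 181, 23]; [181, 23, 6]] and Xᵀs = [-37602, -4320, -554]ᵀ.
Solving the 3×3 system (Gaussian elimination) gives α = -394869/130588, β = -98629/130588, γ = 116167/65294.

α = -3.024, β = -0.755, γ = 1.779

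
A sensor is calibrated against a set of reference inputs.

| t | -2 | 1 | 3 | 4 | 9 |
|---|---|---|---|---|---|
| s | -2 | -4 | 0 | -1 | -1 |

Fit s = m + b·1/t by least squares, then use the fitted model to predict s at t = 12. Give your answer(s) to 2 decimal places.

Entries of MᵀM: Σ1 = 5, Σ1/t = 43/36, Σ1/t·1/t = 1861/1296.
And Σs = -8, Σ1/t·s = -121/36.
So MᵀM·[m, b]ᵀ = Mᵀs: [[5, 43/36]; [43/36, 1861/1296]]·[m, b]ᵀ = [-8, -121/36]ᵀ.
Δ = 5·(1861/1296) − (43/36)² = 466/81.
m = ((-8)·(1861/1296) − (43/36)·(-121/36))/(466/81) = -9685/7456; b = (5·(-121/36) − (43/36)·(-8))/(466/81) = -2349/1864.
At t = 12: ŝ = (-9685/7456)·(1) + (-2349/1864)·(1/12) = -2617/1864.

ŝ = -1.40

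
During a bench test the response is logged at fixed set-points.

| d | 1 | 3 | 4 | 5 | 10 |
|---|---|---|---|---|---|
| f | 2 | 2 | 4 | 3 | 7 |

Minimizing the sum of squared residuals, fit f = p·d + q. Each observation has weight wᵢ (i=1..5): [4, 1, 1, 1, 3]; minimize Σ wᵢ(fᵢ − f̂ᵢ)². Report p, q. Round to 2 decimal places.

Forming MᵀWM = [[354, 46]; [46, 10]] and MᵀWf = [255, 38]ᵀ gives MᵀWM·[p, q]ᵀ = MᵀWf.
Determinant 354·10 − 46² = 1424.
p = (255·10 − 46·38)/1424 = 401/712; q = (354·38 − 46·255)/1424 = 861/712.

p = 0.56, q = 1.21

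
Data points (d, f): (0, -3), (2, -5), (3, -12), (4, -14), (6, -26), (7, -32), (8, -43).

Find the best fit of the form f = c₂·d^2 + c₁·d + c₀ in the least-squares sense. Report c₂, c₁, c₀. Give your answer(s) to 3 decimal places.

c₂ = -0.515, c₁ = -0.762, c₀ = -2.918

Setting ∂/∂c₂ … = 0 gives: 8146·c₂ + 1170·c₁ + 178·c₀ = -5608;  1170·c₂ + 178·c₁ + 30·c₀ = -826;  178·c₂ + 30·c₁ + 7·c₀ = -135.
Inverting the 3×3 Gram matrix, [c₂, c₁, c₀]ᵀ = [-11857/23016, -5849/7672, -2399/822]ᵀ.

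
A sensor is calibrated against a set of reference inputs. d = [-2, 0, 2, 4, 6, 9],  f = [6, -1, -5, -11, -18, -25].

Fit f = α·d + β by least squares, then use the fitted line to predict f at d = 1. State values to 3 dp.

f̂ = -2.889

Sums needed: Σd·d = 141, Σd = 19, Σ1 = 6.
And Σd·f = -399, Σf = -54.
MᵀM·[α, β]ᵀ = Mᵀf becomes [[141, 19]; [19, 6]]·[α, β]ᵀ = [-399, -54]ᵀ.
Eliminating β: 6·(row 1) − 19·(row 2) gives 485·α = 6·(-399) − 19·(-54) = -1368, so α = -1368/485.
Then β = ((-54) − 19·(-1368/485))/6 = -33/485.
At d = 1: f̂ = (-1368/485)·(1) + (-33/485)·(1) = -1401/485.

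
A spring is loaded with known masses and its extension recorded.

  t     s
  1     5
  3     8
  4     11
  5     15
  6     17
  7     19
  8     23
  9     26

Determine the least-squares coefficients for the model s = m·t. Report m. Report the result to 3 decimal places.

m = 2.851

The normal system MᵀM·[m]ᵀ = Mᵀs is [[281]]·[m]ᵀ = [801]ᵀ.
m = 801/281 = 2.85053.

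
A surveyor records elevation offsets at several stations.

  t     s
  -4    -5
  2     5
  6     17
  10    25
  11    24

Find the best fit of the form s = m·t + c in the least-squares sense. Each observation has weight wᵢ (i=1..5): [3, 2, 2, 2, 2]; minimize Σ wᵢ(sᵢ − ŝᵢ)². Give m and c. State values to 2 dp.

m = 2.07, c = 2.90

The normal system AᵀWA·[m, c]ᵀ = AᵀWs is [[570, 46]; [46, 11]]·[m, c]ᵀ = [1312, 127]ᵀ.
Eliminating c: 11·(row 1) − 46·(row 2) gives 4154·m = 11·1312 − 46·127 = 8590, so m = 4295/2077.
Then c = (127 − 46·(4295/2077))/11 = 6019/2077.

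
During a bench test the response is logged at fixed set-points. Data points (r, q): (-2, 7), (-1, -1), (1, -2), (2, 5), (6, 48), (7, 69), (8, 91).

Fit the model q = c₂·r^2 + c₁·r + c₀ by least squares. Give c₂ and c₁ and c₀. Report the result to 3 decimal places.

c₂ = 1.542, c₁ = -0.762, c₀ = -1.747

Forming MᵀM = [[7827, 1071, 159]; [1071, 159, 21]; [159, 21, 7]] and Mᵀq = [10978, 1494, 217]ᵀ gives MᵀM·[c₂, c₁, c₀]ᵀ = Mᵀq.
Inverting the 3×3 Gram matrix, [c₂, c₁, c₀]ᵀ = [93289/60486, -15361/20162, -17613/10081]ᵀ.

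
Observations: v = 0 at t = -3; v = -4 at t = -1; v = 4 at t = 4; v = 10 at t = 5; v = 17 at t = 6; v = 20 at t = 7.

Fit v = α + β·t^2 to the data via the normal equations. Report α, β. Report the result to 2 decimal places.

From the data, Σ1 = 6, Σt^2 = 136, Σt^2·t^2 = 4660.
And Σv = 47, Σt^2·v = 1902.
AᵀA·[α, β]ᵀ = Aᵀv becomes [[6, 136]; [136, 4660]]·[α, β]ᵀ = [47, 1902]ᵀ.
Determinant 6·4660 − 136² = 9464.
α = (47·4660 − 136·1902)/9464 = -9913/2366; β = (6·1902 − 136·47)/9464 = 1255/2366.

α = -4.19, β = 0.53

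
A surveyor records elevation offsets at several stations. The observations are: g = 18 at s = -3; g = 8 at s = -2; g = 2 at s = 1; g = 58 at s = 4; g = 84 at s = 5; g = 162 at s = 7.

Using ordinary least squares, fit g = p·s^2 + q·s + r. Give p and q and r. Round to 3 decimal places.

p = 3.016, q = 2.243, r = -1.426

Normal-equation sums: Σs^2·s^2 = 3380, Σs^2·s = 498, Σs^2 = 104, Σs·s = 104, Σs = 12, Σ1 = 6.
For Mᵀg: Σs^2·g = 11162, Σs·g = 1718, Σg = 332.
MᵀM·[p, q, r]ᵀ = Mᵀg becomes [[3380, 498, 104]; [498, 104, 12]; [104, 12, 6]]·[p, q, r]ᵀ = [11162, 1718, 332]ᵀ.
Inverting the 3×3 Gram matrix, [p, q, r]ᵀ = [19039/6313, 70787/31565, -45024/31565]ᵀ.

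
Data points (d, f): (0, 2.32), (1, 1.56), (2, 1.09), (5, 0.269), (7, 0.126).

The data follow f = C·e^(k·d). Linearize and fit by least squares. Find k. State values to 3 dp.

k = -0.424

Linearized form: ln f = k·d + ln C. From the 5 transformed points,
XᵀX = [[79.0000, 15.0000]; [15.0000, 5]], rhs = [-20.4485, -2.0121]ᵀ  (here Σd = 15.0000, Σ(d)² = 79.0000, Σln f = -2.0121, Σd·ln f = -20.4485).
Δ = 79.0000·5 − (15.0000)² = 170.0000; k = (-20.4485·5 − 15.0000·-2.0121)/170.0000 = -0.42389, ln C = (79.0000·-2.0121 − 15.0000·-20.4485)/170.0000 = 0.86925.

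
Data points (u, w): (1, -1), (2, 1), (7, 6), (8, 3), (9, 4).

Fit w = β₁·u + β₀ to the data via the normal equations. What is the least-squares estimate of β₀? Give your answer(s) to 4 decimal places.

With design matrix A, AᵀA = [[199, 27]; [27, 5]] and Aᵀw = [103, 13]ᵀ.
Δ = 199·5 − 27² = 266.
β₁ = (103·5 − 27·13)/266 = 82/133; β₀ = (199·13 − 27·103)/266 = -97/133.

β₀ = -0.7293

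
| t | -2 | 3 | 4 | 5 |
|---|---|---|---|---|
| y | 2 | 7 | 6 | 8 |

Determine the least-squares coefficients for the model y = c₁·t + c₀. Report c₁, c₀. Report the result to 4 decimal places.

Forming XᵀX = [[54, 10]; [10, 4]] and Xᵀy = [81, 23]ᵀ gives XᵀX·[c₁, c₀]ᵀ = Xᵀy.
Δ = 54·4 − 10² = 116.
c₁ = (81·4 − 10·23)/116 = 47/58; c₀ = (54·23 − 10·81)/116 = 108/29.

c₁ = 0.8103, c₀ = 3.7241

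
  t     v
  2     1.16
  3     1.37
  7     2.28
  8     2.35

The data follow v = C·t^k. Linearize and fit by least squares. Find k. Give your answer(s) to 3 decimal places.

k = 0.534

Taking logs, ln v = k·ln t + ln C, so regress ln v on ln t.
AᵀA = [[9.7980, 5.8171]; [5.8171, 4]], rhs = [3.8292, 2.1418]ᵀ  (here Σln t = 5.8171, Σ(ln t)² = 9.7980, Σln v = 2.1418, Σln t·ln v = 3.8292).
Δ = 9.7980·4 − (5.8171)² = 5.3534; k = (3.8292·4 − 5.8171·2.1418)/5.3534 = 0.53380, ln C = (9.7980·2.1418 − 5.8171·3.8292)/5.3534 = -0.24083.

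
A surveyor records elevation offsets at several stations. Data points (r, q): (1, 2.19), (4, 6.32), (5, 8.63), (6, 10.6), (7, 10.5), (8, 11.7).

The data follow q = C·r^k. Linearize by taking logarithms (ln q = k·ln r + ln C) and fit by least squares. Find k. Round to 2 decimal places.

Let Y = ln q. Fitting Y = k·ln r + ln C by least squares:
AᵀA = [[15.8331, 8.8128]; [8.8128, 6]], rhs = [19.9449, 11.9547]ᵀ  (here Σln r = 8.8128, Σ(ln r)² = 15.8331, Σln q = 11.9547, Σln r·ln q = 19.9449).
Solving (det = 17.3327): k = 0.82587, ln C = 0.77940.

k = 0.83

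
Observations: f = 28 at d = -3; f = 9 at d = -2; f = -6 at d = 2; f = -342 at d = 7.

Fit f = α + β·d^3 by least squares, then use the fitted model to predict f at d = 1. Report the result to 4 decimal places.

Compute the Gram sums: Σ1 = 4, Σd^3 = 316, Σd^3·d^3 = 118506.
Right-hand side: Σf = -311, Σd^3·f = -118182.
So AᵀA·[α, β]ᵀ = Aᵀf: [[4, 316]; [316, 118506]]·[α, β]ᵀ = [-311, -118182]ᵀ.
Eliminating β: 118506·(row 1) − 316·(row 2) gives 374168·α = 118506·(-311) − 316·(-118182) = 490146, so α = 245073/187084.
Then β = ((-118182) − 316·(245073/187084))/118506 = -93613/93542.
At d = 1: f̂ = (245073/187084)·(1) + (-93613/93542)·(1) = 57847/187084.

f̂ = 0.3092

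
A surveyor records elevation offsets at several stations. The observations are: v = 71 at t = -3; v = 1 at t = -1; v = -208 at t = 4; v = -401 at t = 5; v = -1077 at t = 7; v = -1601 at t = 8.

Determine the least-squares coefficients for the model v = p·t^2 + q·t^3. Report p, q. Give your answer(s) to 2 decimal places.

p = -1.05, q = -2.99

The normal equations are: 7460·p + 53480·q = -167950;  53480·p + 400244·q = -1254478.
(Σt^2·t^2 = 7460, Σt^2·t^3 = 53480, Σt^3·t^3 = 400244, Σt^2·v = -167950, Σt^3·v = -1254478.)
Determinant 7460·400244 − 53480² = 125709840.
p = ((-167950)·400244 − 53480·(-1254478))/125709840 = -1095803/1047582; q = (7460·(-1254478) − 53480·(-167950))/125709840 = -3136999/1047582.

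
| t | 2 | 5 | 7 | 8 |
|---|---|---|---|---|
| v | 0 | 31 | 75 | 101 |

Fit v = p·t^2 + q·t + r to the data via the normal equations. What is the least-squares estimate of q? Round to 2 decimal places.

q = -4.34

From the data, Σt^2·t^2 = 7138, Σt^2·t = 988, Σt^2 = 142, Σt·t = 142, Σt = 22, Σ1 = 4.
Right-hand side: Σt^2·v = 10914, Σt·v = 1488, Σv = 207.
Inverting the 3×3 Gram matrix, [p, q, r]ᵀ = [281/132, -191/44, 7/132]ᵀ.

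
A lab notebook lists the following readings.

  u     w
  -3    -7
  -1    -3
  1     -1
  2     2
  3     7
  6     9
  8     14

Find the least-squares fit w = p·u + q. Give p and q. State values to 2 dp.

p = 1.90, q = -1.34

Setting ∂/∂p … = 0 gives: 124·p + 16·q = 214;  16·p + 7·q = 21.
(Σu·u = 124, Σu = 16, Σ1 = 7, Σu·w = 214, Σw = 21.)
Eliminating q: 7·(row 1) − 16·(row 2) gives 612·p = 7·214 − 16·21 = 1162, so p = 581/306.
Then q = (21 − 16·(581/306))/7 = -205/153.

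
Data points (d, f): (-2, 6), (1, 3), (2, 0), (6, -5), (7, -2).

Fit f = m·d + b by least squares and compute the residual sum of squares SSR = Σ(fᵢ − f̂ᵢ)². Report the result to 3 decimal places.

SSR = 10.536

The normal equations are: 94·m + 14·b = -53;  14·m + 5·b = 2.
(Σd·d = 94, Σd = 14, Σ1 = 5, Σd·f = -53, Σf = 2.)
Δ = 94·5 − 14² = 274.
m = ((-53)·5 − 14·2)/274 = -293/274; b = (94·2 − 14·(-53))/274 = 465/137.
Residuals: 64/137, 185/274, -172/137, -271/137, 573/274; SSR = 2887/274.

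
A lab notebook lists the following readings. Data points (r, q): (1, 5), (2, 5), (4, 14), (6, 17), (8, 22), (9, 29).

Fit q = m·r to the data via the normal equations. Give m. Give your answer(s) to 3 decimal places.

m = 3.020

The normal system AᵀA·[m]ᵀ = Aᵀq is [[202]]·[m]ᵀ = [610]ᵀ.
Hence m = 610 / 202 ≈ 3.0198.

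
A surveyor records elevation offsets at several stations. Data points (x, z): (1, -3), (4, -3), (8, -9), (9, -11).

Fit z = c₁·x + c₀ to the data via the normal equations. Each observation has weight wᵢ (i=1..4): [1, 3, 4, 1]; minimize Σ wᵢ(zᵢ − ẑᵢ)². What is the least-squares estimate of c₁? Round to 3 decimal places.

Normal-equation sums: Σwᵢ·x·x = 386, Σwᵢ·x = 54, Σwᵢ·1 = 9.
Moment sums: Σwᵢ·x·z = -426, Σwᵢ·z = -59.
Eliminating c₀: 9·(row 1) − 54·(row 2) gives 558·c₁ = 9·(-426) − 54·(-59) = -648, so c₁ = -36/31.
Then c₀ = ((-59) − 54·(-36/31))/9 = 115/279.

c₁ = -1.161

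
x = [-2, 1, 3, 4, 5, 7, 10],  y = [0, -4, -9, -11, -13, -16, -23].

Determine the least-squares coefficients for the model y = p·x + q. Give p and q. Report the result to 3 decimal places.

p = -1.935, q = -3.118

The normal system AᵀA·[p, q]ᵀ = Aᵀy is [[204, 28]; [28, 7]]·[p, q]ᵀ = [-482, -76]ᵀ.
Determinant 204·7 − 28² = 644.
p = ((-482)·7 − 28·(-76))/644 = -89/46; q = (204·(-76) − 28·(-482))/644 = -502/161.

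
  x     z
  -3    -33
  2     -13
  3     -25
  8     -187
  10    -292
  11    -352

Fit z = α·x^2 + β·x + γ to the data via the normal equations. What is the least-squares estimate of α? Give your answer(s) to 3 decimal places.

Normal-equation sums: Σx^2·x^2 = 28915, Σx^2·x = 2851, Σx^2 = 307, Σx·x = 307, Σx = 31, Σ1 = 6.
And Σx^2·z = -84334, Σx·z = -8290, Σz = -902.
AᵀA·[α, β, γ]ᵀ = Aᵀz becomes [[28915, 2851, 307]; [2851, 307, 31]; [307, 31, 6]]·[α, β, γ]ᵀ = [-84334, -8290, -902]ᵀ.
Row-reducing yields α = -507709/169700, β = 178521/169700, γ = -114037/42425.

α = -2.992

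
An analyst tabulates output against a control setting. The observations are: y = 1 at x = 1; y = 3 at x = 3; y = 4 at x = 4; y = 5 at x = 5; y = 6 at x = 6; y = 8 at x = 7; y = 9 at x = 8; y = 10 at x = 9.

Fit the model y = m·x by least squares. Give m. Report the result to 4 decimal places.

m = 1.0854

With design matrix M, MᵀM = [[281]] and Mᵀy = [305]ᵀ.
m = 305/281 = 1.08541.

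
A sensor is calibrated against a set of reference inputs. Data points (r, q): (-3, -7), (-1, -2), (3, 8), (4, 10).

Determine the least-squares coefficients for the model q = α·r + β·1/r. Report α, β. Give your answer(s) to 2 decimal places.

α = 2.55, β = -0.54

Normal-equation sums: Σr·r = 35, Σr·1/r = 4, Σ1/r·1/r = 185/144.
And Σr·q = 87, Σ1/r·q = 19/2.
Normal equations: [[35, 4]; [4, 185/144]]·[α, β]ᵀ = [87, 19/2]ᵀ.
Determinant 35·(185/144) − 4² = 4171/144.
α = (87·(185/144) − 4·(19/2))/(4171/144) = 10623/4171; β = (35·(19/2) − 4·87)/(4171/144) = -2232/4171.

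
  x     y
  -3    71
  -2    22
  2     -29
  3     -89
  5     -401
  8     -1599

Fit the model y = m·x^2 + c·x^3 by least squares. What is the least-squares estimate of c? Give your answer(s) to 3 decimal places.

c = -2.994

Setting ∂/∂m … = 0 gives: 4915·m + 35893·c = -112551;  35893·m + 279355·c = -873541.
Eliminating c: 279355·(row 1) − 35893·(row 2) gives 84722376·m = 279355·(-112551) − 35893·(-873541) = -87677492, so m = -21919373/21180594.
Then c = ((-873541) − 35893·(-21919373/21180594))/279355 = -63415243/21180594.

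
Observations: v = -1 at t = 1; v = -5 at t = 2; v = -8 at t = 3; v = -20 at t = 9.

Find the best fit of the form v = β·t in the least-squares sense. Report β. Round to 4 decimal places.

β = -2.2632

AᵀA·[β]ᵀ = Aᵀv reads: 95·β = -215.
β = (-215)/95 = -2.26316.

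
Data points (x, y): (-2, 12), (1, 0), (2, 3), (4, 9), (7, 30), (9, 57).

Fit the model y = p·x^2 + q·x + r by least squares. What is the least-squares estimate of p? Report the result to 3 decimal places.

Entries of MᵀM: Σx^2·x^2 = 9251, Σx^2·x = 1137, Σx^2 = 155, Σx·x = 155, Σx = 21, Σ1 = 6.
Moment sums: Σx^2·y = 6291, Σx·y = 741, Σy = 111.
Normal equations: [[9251, 1137, 155]; [1137, 155, 21]; [155, 21, 6]]·[p, q, r]ᵀ = [6291, 741, 111]ᵀ.
Inverting the 3×3 Gram matrix, [p, q, r]ᵀ = [104181/111280, -278643/111280, 85647/27820]ᵀ.

p = 0.936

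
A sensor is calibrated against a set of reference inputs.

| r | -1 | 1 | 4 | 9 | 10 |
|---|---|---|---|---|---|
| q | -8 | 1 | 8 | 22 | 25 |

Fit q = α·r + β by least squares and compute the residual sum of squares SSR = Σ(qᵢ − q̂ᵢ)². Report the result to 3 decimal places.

SSR = 5.406

Setting ∂/∂α … = 0 gives: 199·α + 23·β = 489;  23·α + 5·β = 48.
Δ = 199·5 − 23² = 466.
α = (489·5 − 23·48)/466 = 1341/466; β = (199·48 − 23·489)/466 = -1695/466.
Residuals: -346/233, 410/233, 59/466, -61/233, -65/466; SSR = 2519/466.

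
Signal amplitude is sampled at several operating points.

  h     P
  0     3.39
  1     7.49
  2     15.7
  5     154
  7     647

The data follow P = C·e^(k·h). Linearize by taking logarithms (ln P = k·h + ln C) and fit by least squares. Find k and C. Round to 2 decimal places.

k = 0.75, C = 3.48

With ln Pᵢ as the transformed response and hᵢ as the regressor:
Over the data: Σh = 15.0000, Σ(h)² = 79.0000, Σln P = 17.4974, Σh·ln P = 78.0121.
Normal system: [[79.0000, 15.0000]; [15.0000, 5]]·[k, ln C]ᵀ = [78.0121, 17.4974]ᵀ.
Slope k = (n·Σh·ln P − Σh·Σln P)/(n·Σ(h)² − (Σh)²) = (5·78.0121 − 15.0000·17.4974)/170.0000 = 0.75059; ln C = (Σln P − k·Σh)/n = 1.24771, so C = exp(1.24771) = 3.48235.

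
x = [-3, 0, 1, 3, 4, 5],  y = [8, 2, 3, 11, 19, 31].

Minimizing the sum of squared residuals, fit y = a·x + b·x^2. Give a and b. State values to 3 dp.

a = 0.589, b = 1.093

Entries of MᵀM: Σx·x = 60, Σx·x^2 = 190, Σx^2·x^2 = 1044.
For Mᵀy: Σx·y = 243, Σx^2·y = 1253.
MᵀM·[a, b]ᵀ = Mᵀy becomes [[60, 190]; [190, 1044]]·[a, b]ᵀ = [243, 1253]ᵀ.
Δ = 60·1044 − 190² = 26540.
a = (243·1044 − 190·1253)/26540 = 7811/13270; b = (60·1253 − 190·243)/26540 = 2901/2654.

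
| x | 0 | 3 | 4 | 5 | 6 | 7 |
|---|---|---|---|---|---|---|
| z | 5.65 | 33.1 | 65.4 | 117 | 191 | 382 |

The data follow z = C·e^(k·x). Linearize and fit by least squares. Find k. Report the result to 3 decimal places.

Linearized form: ln z = k·x + ln C. From the 6 transformed points,
AᵀA = [[135.0000, 25.0000]; [25.0000, 6]], rhs = [124.1631, 25.3716]ᵀ  (here Σx = 25.0000, Σ(x)² = 135.0000, Σln z = 25.3716, Σx·ln z = 124.1631).
Δ = 135.0000·6 − (25.0000)² = 185.0000; k = (124.1631·6 − 25.0000·25.3716)/185.0000 = 0.59832, ln C = (135.0000·25.3716 − 25.0000·124.1631)/185.0000 = 1.73559.

k = 0.598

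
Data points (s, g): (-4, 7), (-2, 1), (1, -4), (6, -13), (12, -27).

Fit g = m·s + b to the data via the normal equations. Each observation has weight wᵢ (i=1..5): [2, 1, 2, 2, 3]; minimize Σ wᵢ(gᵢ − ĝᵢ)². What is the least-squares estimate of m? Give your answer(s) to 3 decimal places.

m = -2.079

MᵀWM·[m, b]ᵀ = MᵀWg reads: 542·m + 40·b = -1194;  40·m + 10·b = -100.
Δ = 542·10 − 40² = 3820.
m = ((-1194)·10 − 40·(-100))/3820 = -397/191; b = (542·(-100) − 40·(-1194))/3820 = -322/191.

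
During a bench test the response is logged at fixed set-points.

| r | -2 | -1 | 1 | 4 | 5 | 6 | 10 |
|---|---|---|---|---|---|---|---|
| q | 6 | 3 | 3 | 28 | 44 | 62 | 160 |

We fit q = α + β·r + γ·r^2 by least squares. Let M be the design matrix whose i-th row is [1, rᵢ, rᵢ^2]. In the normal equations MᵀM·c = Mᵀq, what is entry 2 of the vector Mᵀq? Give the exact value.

2292

Entry 2 ↔ basis r, so (Mᵀq)_{2} = Σᵢ (r)·qᵢ = (-2)·(6) + (-1)·(3) + (1)·(3) + (4)·(28) + (5)·(44) + (6)·(62) + (10)·(160) = 2292.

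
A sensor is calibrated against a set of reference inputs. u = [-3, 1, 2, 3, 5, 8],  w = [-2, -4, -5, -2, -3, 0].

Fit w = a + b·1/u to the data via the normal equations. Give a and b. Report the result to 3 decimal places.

a = -1.968, b = -2.296

Forming AᵀA = [[6, 73/40]; [73/40, 22001/14400]] and Aᵀw = [-16, -71/10]ᵀ gives AᵀA·[a, b]ᵀ = Aᵀw.
Eliminating b: (22001/14400)·(row 1) − (73/40)·(row 2) gives (5603/960)·a = (22001/14400)·(-16) − (73/40)·(-71/10) = -41357/3600, so a = -165428/84045.
Then b = ((-71/10) − (73/40)·(-165428/84045))/(22001/14400) = -12864/5603.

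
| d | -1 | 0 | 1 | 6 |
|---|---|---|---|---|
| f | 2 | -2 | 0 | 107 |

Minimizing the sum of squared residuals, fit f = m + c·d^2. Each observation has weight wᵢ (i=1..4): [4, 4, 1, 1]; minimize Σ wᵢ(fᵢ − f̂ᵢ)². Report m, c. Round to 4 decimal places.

m = -1.6818, c = 3.0199

The normal equations are: 10·m + 41·c = 107;  41·m + 1301·c = 3860.
Determinant 10·1301 − 41² = 11329.
m = (107·1301 − 41·3860)/11329 = -19053/11329; c = (10·3860 − 41·107)/11329 = 34213/11329.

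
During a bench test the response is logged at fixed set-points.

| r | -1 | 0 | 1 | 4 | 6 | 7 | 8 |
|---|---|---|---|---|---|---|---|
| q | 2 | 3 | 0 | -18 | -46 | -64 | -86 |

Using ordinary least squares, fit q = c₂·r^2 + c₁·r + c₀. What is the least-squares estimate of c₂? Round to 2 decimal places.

c₂ = -1.41

With design matrix A, AᵀA = [[8051, 1135, 167]; [1135, 167, 25]; [167, 25, 7]] and Aᵀq = [-10582, -1486, -209]ᵀ.
Row-reducing yields c₂ = -127981/90978, c₁ = 21131/90978, c₀ = 43575/15163.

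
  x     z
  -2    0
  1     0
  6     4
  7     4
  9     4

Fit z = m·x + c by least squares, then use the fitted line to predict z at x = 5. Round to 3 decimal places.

ẑ = 2.763

From the data, Σx·x = 171, Σx = 21, Σ1 = 5.
Moment sums: Σx·z = 88, Σz = 12.
Normal equations: [[171, 21]; [21, 5]]·[m, c]ᵀ = [88, 12]ᵀ.
Δ = 171·5 − 21² = 414.
m = (88·5 − 21·12)/414 = 94/207; c = (171·12 − 21·88)/414 = 34/69.
At x = 5: ẑ = (94/207)·(5) + (34/69)·(1) = 572/207.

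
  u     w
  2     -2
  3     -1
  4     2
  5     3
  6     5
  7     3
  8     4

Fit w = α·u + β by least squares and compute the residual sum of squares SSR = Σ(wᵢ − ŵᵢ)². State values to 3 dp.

Sums needed: Σu·u = 203, Σu = 35, Σ1 = 7.
Moment sums: Σu·w = 99, Σw = 14.
Normal equations: [[203, 35]; [35, 7]]·[α, β]ᵀ = [99, 14]ᵀ.
det = 203·7 − 35² = 196.
α = (99·7 − 35·14)/196 = 29/28; β = (203·14 − 35·99)/196 = -89/28.
Residuals: -25/28, -13/14, 29/28, 1, 55/28, -15/14, -31/28; SSR = 279/28.

SSR = 9.964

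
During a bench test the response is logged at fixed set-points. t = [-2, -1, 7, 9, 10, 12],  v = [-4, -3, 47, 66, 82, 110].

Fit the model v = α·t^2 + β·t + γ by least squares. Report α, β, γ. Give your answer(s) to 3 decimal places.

Compute the Gram sums: Σt^2·t^2 = 39715, Σt^2·t = 3791, Σt^2 = 379, Σt·t = 379, Σt = 35, Σ1 = 6.
Moment sums: Σt^2·v = 31670, Σt·v = 3074, Σv = 298.
Solving the 3×3 system (Gaussian elimination) gives α = 203087/391560, β = 1155857/391560, γ = -10279/32630.

α = 0.519, β = 2.952, γ = -0.315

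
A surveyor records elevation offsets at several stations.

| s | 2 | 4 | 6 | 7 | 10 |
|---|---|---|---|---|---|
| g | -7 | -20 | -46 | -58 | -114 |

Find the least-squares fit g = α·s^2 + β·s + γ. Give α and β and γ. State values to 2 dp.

α = -1.00, β = -1.42, γ = 0.31

Forming MᵀM = [[13969, 1631, 205]; [1631, 205, 29]; [205, 29, 5]] and Mᵀg = [-16246, -1916, -245]ᵀ gives MᵀM·[α, β, γ]ᵀ = Mᵀg.
Solving the 3×3 system (Gaussian elimination) gives α = -603/602, β = -855/602, γ = 92/301.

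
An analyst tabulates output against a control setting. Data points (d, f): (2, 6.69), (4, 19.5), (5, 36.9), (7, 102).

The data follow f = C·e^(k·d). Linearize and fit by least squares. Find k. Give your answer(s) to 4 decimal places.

k = 0.5484

Let Y = ln f. Fitting Y = k·d + ln C by least squares:
XᵀX = [[94.0000, 18.0000]; [18.0000, 4]], rhs = [66.0988, 13.1042]ᵀ  (here Σd = 18.0000, Σ(d)² = 94.0000, Σln f = 13.1042, Σd·ln f = 66.0988).
Slope k = (n·Σd·ln f − Σd·Σln f)/(n·Σ(d)² − (Σd)²) = (4·66.0988 − 18.0000·13.1042)/52.0000 = 0.54845; ln C = (Σln f − k·Σd)/n = 0.80805.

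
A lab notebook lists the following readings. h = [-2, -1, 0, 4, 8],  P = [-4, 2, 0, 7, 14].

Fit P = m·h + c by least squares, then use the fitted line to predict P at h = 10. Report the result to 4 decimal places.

Forming XᵀX = [[85, 9]; [9, 5]] and XᵀP = [146, 19]ᵀ gives XᵀX·[m, c]ᵀ = XᵀP.
Eliminating c: 5·(row 1) − 9·(row 2) gives 344·m = 5·146 − 9·19 = 559, so m = 13/8.
Then c = (19 − 9·(13/8))/5 = 7/8.
At h = 10: P̂ = (13/8)·(10) + (7/8)·(1) = 137/8.

P̂ = 17.1250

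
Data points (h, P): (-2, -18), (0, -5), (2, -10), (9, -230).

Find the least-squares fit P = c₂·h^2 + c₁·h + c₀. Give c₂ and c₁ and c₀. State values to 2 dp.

Entries of XᵀX: Σh^2·h^2 = 6593, Σh^2·h = 729, Σh^2 = 89, Σh·h = 89, Σh = 9, Σ1 = 4.
And Σh^2·P = -18742, Σh·P = -2054, ΣP = -263.
Normal equations: [[6593, 729, 89]; [729, 89, 9]; [89, 9, 4]]·[c₂, c₁, c₀]ᵀ = [-18742, -2054, -263]ᵀ.
Row-reducing yields c₂ = -11304/3755, c₁ = 35363/18775, c₀ = -56453/18775.

c₂ = -3.01, c₁ = 1.88, c₀ = -3.01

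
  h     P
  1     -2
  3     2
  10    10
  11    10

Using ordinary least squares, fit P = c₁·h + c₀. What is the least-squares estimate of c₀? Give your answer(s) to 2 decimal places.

With design matrix A, AᵀA = [[231, 25]; [25, 4]] and AᵀP = [214, 20]ᵀ.
Δ = 231·4 − 25² = 299.
c₁ = (214·4 − 25·20)/299 = 356/299; c₀ = (231·20 − 25·214)/299 = -730/299.

c₀ = -2.44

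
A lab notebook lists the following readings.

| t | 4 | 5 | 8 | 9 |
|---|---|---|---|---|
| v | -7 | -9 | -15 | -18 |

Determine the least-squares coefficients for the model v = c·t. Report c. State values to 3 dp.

c = -1.909

Sums needed: Σt·t = 186.
And Σt·v = -355.
Hence c = -355 / 186 ≈ -1.9086.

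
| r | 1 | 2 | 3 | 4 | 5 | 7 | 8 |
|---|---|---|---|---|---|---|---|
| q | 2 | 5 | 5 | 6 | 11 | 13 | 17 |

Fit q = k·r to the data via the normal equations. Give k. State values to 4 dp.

k = 1.9821

With design matrix A, AᵀA = [[168]] and Aᵀq = [333]ᵀ.
Hence k = 333 / 168 ≈ 1.98214.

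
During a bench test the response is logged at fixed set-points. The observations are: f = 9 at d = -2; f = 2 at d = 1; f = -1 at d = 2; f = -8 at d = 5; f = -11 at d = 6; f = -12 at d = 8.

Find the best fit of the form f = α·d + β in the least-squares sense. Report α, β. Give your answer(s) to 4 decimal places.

From the data, Σd·d = 134, Σd = 20, Σ1 = 6.
For Aᵀf: Σd·f = -220, Σf = -21.
AᵀA·[α, β]ᵀ = Aᵀf becomes [[134, 20]; [20, 6]]·[α, β]ᵀ = [-220, -21]ᵀ.
Eliminating β: 6·(row 1) − 20·(row 2) gives 404·α = 6·(-220) − 20·(-21) = -900, so α = -225/101.
Then β = ((-21) − 20·(-225/101))/6 = 793/202.

α = -2.2277, β = 3.9257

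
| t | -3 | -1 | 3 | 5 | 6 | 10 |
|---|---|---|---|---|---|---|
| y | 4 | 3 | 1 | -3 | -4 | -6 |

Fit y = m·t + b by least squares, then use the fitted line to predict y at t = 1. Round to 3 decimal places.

ŷ = 1.109

With design matrix X, XᵀX = [[180, 20]; [20, 6]] and Xᵀy = [-111, -5]ᵀ.
Determinant 180·6 − 20² = 680.
m = ((-111)·6 − 20·(-5))/680 = -283/340; b = (180·(-5) − 20·(-111))/680 = 33/17.
At t = 1: ŷ = (-283/340)·(1) + (33/17)·(1) = 377/340.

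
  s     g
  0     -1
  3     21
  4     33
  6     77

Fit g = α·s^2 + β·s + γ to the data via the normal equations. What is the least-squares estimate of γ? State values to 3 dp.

From the data, Σs^2·s^2 = 1633, Σs^2·s = 307, Σs^2 = 61, Σs·s = 61, Σs = 13, Σ1 = 4.
Moment sums: Σs^2·g = 3489, Σs·g = 657, Σg = 130.
AᵀA·[α, β, γ]ᵀ = Aᵀg becomes [[1633, 307, 61]; [307, 61, 13]; [61, 13, 4]]·[α, β, γ]ᵀ = [3489, 657, 130]ᵀ.
Row-reducing yields α = 61/30, β = 107/150, γ = -62/75.

γ = -0.827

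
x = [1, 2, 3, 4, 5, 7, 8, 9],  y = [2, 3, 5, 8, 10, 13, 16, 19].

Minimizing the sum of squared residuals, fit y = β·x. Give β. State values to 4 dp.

β = 1.9880

Entries of AᵀA: Σx·x = 249.
For Aᵀy: Σx·y = 495.
Normal equations: [[249]]·[β]ᵀ = [495]ᵀ.
Hence β = 495 / 249 ≈ 1.98795.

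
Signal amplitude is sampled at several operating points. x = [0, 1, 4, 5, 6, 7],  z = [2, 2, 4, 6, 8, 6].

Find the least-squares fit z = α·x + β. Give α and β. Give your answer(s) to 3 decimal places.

α = 0.790, β = 1.639

From the data, Σx·x = 127, Σx = 23, Σ1 = 6.
For Mᵀz: Σx·z = 138, Σz = 28.
det = 127·6 − 23² = 233.
α = (138·6 − 23·28)/233 = 184/233; β = (127·28 − 23·138)/233 = 382/233.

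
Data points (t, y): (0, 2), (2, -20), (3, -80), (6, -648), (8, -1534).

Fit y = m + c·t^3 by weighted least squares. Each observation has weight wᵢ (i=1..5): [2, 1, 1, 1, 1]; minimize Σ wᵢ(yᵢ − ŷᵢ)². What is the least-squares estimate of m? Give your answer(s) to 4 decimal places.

From the data, Σwᵢ·1 = 6, Σwᵢ·t^3 = 763, Σwᵢ·t^3·t^3 = 309593.
And Σwᵢ·y = -2278, Σwᵢ·t^3·y = -927696.
MᵀWM·[m, c]ᵀ = MᵀWy becomes [[6, 763]; [763, 309593]]·[m, c]ᵀ = [-2278, -927696]ᵀ.
Eliminating c: 309593·(row 1) − 763·(row 2) gives 1275389·m = 309593·(-2278) − 763·(-927696) = 2579194, so m = 2579194/1275389.
Then c = ((-927696) − 763·(2579194/1275389))/309593 = -3828062/1275389.

m = 2.0223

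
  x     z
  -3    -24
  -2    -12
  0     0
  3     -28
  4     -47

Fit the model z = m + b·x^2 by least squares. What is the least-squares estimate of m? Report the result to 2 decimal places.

The normal system MᵀM·[m, b]ᵀ = Mᵀz is [[5, 38]; [38, 434]]·[m, b]ᵀ = [-111, -1268]ᵀ.
Δ = 5·434 − 38² = 726.
m = ((-111)·434 − 38·(-1268))/726 = 5/363; b = (5·(-1268) − 38·(-111))/726 = -1061/363.

m = 0.01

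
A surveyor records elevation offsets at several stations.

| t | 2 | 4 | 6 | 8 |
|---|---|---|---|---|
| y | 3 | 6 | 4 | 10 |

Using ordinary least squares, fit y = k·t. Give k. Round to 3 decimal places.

k = 1.117

XᵀX·[k]ᵀ = Xᵀy reads: 120·k = 134.
(Σt·t = 120, Σt·y = 134.)
Hence k = 134 / 120 ≈ 1.11667.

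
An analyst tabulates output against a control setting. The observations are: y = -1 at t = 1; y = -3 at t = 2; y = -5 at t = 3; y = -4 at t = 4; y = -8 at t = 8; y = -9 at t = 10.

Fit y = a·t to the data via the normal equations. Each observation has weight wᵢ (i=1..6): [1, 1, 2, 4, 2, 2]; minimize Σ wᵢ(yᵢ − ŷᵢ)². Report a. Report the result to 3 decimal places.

AᵀWA·[a]ᵀ = AᵀWy reads: 415·a = -409.
(Σwᵢ·t·t = 415, Σwᵢ·t·y = -409.)
a = (-409)/415 = -0.985542.

a = -0.986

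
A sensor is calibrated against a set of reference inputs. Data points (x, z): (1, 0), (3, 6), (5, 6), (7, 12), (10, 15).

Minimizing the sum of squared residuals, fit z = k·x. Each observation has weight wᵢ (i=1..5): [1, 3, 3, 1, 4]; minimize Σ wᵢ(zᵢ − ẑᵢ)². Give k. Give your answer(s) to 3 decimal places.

k = 1.500

Setting ∂/∂k … = 0 gives: 552·k = 828.
Hence k = 828 / 552 ≈ 1.5.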